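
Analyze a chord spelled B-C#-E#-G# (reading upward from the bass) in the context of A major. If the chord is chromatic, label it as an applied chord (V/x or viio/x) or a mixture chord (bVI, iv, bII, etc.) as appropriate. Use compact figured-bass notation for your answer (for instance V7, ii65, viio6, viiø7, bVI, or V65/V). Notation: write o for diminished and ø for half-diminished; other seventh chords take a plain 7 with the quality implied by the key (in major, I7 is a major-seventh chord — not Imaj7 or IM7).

Stacked in thirds the chord is C#-E#-G#-B: a dominant seventh chord on C#.
C# is not a diatonic chord root with this quality in A major, but it lies a perfect fifth above F# (vi), so the chord functions as an applied dominant of vi.
With B in the bass the chord is in third inversion, so the figured bass is 42.

V42/vi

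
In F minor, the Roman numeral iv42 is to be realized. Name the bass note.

Ab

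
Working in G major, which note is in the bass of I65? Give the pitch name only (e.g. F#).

I in G major has root G; the chord is G-B-D-F#.
The figure 65 means first inversion — the third is in the bass.

B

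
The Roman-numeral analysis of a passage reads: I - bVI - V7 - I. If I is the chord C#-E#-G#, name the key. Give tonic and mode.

C# major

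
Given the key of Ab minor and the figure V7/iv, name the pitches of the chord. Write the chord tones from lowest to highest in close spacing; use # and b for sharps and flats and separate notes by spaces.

V7/iv is a secondary dominant — the dominant seventh of iv. iv in Ab minor is Db, so the applied chord's root is Ab, a perfect fifth above.
Building a dominant seventh chord on Ab gives Ab-C-Eb-Gb.

Ab C Eb Gb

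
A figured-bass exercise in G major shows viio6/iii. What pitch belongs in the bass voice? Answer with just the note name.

The applied chord viio6/iii is rooted on A#: A#-C#-E.
The figure 6 means first inversion — the third is in the bass.

C#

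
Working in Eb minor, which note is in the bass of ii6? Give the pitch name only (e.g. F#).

Ab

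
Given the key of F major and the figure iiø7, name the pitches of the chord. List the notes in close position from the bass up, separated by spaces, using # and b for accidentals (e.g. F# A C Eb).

G Bb Db F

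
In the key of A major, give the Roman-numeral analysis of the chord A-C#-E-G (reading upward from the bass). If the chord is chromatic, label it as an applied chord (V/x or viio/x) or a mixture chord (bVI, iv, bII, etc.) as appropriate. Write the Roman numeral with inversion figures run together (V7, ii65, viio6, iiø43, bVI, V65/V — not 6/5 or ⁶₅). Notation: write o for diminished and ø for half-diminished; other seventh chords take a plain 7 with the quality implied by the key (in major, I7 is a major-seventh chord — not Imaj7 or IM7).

Stacked in thirds the chord is A-C#-E-G: a dominant seventh chord on A.
A is not a diatonic chord root with this quality in A major, but it lies a perfect fifth above D (IV), so the chord functions as an applied dominant of IV.

V7/IV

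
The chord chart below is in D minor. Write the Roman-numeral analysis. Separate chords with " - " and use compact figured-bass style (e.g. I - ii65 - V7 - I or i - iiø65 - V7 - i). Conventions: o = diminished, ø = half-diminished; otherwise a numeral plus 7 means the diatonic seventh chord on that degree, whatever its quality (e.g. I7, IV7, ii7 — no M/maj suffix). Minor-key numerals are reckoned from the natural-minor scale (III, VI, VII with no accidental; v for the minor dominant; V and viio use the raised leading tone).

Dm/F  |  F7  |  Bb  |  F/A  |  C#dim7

i6 - V7/VI - VI - III6 - viio7

Dm/F: minor triad on D = scale degree 1 → i6.
F7: a dominant seventh chord on F, the applied dominant of VI → V7/VI.
Bb: major triad on Bb = scale degree 6 → VI.
F/A has root F, degree 3 in D minor, so III6.
C#dim7 has root C#, degree 7 in D minor, so viio7.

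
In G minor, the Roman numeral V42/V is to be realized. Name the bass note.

G

The applied chord V42/V is rooted on A: A-C#-E-G.
The figure 42 means third inversion — the seventh is in the bass.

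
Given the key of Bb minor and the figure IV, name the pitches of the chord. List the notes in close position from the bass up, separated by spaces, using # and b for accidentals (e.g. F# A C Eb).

IV is the major subdominant, borrowed from the parallel major. In Bb minor that root is Eb.
So the chord is Eb-G-Bb, a major triad.

Eb G Bb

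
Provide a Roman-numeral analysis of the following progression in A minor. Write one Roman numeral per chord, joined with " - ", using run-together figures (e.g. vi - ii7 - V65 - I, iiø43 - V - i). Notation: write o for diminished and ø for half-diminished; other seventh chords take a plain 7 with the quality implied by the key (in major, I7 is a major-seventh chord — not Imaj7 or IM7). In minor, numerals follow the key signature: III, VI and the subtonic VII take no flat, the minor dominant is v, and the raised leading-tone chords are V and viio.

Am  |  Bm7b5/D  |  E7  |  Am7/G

Am: minor triad on A = scale degree 1 → i.
Bm7b5/D: half-diminished seventh chord on B = scale degree 2 → iiø65.
E7: dominant seventh chord on E = scale degree 5 → V7.
Am7/G: root A is the tonic; minor seventh chord there is i42.

i - iiø65 - V7 - i42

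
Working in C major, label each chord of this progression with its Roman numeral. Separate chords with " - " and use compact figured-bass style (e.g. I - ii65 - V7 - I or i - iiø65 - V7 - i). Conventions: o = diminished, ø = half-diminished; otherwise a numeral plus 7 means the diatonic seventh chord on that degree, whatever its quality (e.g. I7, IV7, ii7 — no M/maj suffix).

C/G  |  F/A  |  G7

I64 - IV6 - V7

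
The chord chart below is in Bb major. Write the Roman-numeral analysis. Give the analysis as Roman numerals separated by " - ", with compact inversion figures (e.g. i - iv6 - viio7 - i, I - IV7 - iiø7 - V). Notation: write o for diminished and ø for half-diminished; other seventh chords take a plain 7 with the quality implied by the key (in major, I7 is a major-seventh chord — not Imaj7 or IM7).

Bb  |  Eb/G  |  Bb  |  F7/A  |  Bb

I - IV6 - I - V65 - I

Bb: root Bb is the tonic; major triad there is I.
Eb/G: major triad on Eb = scale degree 4 → IV6.
Bb: major triad on Bb = scale degree 1 → I.
F7/A: dominant seventh chord on F = scale degree 5 → V65.
Bb has root Bb, degree 1 in Bb major, so I.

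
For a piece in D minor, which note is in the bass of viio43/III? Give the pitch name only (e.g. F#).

Bb

The applied chord viio43/III is rooted on E: E-G-Bb-Db.
The figure 43 means second inversion — the fifth is in the bass.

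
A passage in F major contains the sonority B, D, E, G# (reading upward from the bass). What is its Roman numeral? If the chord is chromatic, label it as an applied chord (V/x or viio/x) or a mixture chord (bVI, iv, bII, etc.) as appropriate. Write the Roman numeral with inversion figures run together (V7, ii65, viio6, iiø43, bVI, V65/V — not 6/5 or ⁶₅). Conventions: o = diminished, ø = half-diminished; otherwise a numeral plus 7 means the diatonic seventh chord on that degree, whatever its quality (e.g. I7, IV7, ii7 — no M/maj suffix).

V43/iii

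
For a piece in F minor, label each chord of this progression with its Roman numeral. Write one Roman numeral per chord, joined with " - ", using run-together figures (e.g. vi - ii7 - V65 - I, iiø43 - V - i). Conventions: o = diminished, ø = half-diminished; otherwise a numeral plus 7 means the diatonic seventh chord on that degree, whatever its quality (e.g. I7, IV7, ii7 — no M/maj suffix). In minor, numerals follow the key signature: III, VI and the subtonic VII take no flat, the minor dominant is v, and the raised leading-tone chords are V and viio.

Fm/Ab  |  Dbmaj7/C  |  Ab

i6 - VI42 - III

Fm/Ab: root F is the tonic; minor triad there is i6.
Dbmaj7/C: root Db is the submediant; major seventh chord there is VI42.
Ab: major triad on Ab = scale degree 3 → III.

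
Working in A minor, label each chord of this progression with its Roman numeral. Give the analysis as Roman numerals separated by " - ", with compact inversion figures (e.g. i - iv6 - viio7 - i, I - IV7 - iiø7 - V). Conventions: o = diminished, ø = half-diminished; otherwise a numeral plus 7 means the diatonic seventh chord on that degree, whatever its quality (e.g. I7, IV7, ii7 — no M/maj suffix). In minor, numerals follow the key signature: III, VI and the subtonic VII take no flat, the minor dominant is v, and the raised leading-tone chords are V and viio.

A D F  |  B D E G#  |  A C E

iv64 - V43 - i

A-D-F: minor triad on D = scale degree 4 → iv64.
B-D-E-G#: dominant seventh chord on E = scale degree 5 → V43.
A-C-E: minor triad on A = scale degree 1 → i.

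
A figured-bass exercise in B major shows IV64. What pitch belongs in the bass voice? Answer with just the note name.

B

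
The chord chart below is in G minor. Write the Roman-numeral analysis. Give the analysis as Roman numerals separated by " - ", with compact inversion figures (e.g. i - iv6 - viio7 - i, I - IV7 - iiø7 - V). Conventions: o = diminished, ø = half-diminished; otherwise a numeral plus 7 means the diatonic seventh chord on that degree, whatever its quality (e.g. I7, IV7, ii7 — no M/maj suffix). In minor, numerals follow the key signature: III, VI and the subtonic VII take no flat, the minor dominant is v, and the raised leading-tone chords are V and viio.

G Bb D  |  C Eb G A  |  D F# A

i - iiø65 - V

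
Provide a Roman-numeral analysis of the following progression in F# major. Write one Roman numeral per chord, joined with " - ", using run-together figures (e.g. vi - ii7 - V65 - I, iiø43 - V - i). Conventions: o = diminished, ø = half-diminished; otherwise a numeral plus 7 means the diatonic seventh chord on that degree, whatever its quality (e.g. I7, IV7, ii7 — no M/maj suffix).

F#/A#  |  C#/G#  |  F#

F#/A#: major triad on F# = scale degree 1 → I6.
C#/G# has root C#, degree 5 in F# major, so V64.
F#: root F# is the tonic; major triad there is I.

I6 - V64 - I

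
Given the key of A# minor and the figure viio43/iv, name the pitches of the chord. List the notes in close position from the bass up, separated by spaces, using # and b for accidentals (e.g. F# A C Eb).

viio43/iv is a secondary leading-tone chord. The target iv is D# in A# minor; the applied chord is rooted a semitone below, on C##.
Building a fully diminished seventh chord on C## gives C##-E#-G#-B.
With the 43 figure the chord is in second inversion; from the bass G# upward in close position it reads G#-B-C##-E#.

G# B C## E#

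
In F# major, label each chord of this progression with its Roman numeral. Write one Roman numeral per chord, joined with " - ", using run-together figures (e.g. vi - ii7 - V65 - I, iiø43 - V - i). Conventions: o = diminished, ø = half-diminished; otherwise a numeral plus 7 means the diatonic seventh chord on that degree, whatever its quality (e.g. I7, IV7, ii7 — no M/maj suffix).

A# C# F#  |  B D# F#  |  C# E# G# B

I6 - IV - V7

A#-C#-F# has root F#, degree 1 in F# major, so I6.
B-D#-F# has root B, degree 4 in F# major, so IV.
C#-E#-G#-B: root C# is the dominant; dominant seventh chord there is V7.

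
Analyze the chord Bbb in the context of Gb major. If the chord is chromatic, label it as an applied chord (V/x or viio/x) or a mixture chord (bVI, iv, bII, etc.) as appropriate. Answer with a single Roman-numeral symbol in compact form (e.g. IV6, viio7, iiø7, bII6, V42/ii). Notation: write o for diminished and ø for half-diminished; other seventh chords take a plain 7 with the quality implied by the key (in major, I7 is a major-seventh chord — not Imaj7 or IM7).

bIII

The pitches Bbb-Db-Fb form a major triad rooted on Bbb.
Bbb is the lowered third degree of Gb major (diatonic 3 would be Bb). This is a major triad on the lowered third degree, borrowed from the parallel minor.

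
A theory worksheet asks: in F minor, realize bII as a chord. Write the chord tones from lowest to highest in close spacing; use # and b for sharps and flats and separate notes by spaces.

bII is the Neapolitan chord — a major triad on the lowered second degree. In F minor that root is Gb.
So the chord is Gb-Bb-Db.

Gb Bb Db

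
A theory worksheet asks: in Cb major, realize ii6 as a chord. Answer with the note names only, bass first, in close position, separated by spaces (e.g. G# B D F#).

The numeral's case and figure indicate a minor triad. In Cb major its root, the supertonic, is Db.
Stacking thirds from Db gives Db-Fb-Ab.
The figured bass 6 indicates first inversion, placing the third (Fb) in the bass: Fb-Ab-Db.

Fb Ab Db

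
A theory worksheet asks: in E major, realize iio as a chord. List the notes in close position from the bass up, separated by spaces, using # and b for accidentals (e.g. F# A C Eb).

Scale degree 2 in E major is F#; here the chord built on it is altered to a diminished triad. iio is the diminished supertonic triad, borrowed from the parallel minor.
So the chord is F#-A-C, a diminished triad.

F# A C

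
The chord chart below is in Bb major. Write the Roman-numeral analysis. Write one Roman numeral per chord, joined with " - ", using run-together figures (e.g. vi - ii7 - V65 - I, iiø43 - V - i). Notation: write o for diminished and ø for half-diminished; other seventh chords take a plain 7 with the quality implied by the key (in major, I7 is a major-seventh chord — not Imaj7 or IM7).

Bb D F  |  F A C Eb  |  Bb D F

Bb-D-F: major triad on Bb = scale degree 1 → I.
F-A-C-Eb: dominant seventh chord on F = scale degree 5 → V7.
Bb-D-F: major triad on Bb = scale degree 1 → I.

I - V7 - I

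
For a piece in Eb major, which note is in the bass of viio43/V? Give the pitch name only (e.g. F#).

The applied chord viio43/V is rooted on A: A-C-Eb-Gb.
The figure 43 means second inversion — the fifth is in the bass.

Eb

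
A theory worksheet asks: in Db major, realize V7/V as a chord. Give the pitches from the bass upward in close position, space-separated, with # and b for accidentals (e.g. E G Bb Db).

The slash means an applied dominant: we want the dominant of V. In Db major, V is Ab major, and its dominant is built on Eb.
Building a dominant seventh chord on Eb gives Eb-G-Bb-Db.

Eb G Bb Db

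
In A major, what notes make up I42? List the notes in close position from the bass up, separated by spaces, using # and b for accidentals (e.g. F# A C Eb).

In A major, the first degree is A, and the diatonic chord built there is a major seventh chord.
Stacking thirds from A gives A-C#-E-G#.
With the 42 figure the chord is in third inversion; from the bass G# upward in close position it reads G#-A-C#-E.

G# A C# E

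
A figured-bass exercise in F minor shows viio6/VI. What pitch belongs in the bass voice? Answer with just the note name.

The applied chord viio6/VI is rooted on C: C-Eb-Gb.
The figure 6 means first inversion — the third is in the bass.

Eb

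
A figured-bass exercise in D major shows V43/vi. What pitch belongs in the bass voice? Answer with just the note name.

The applied chord V43/vi is rooted on F#: F#-A#-C#-E.
The figure 43 means second inversion — the fifth is in the bass.

C#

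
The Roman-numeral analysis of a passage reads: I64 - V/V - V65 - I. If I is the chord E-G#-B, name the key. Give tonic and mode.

The chord E is a major triad rooted on E; its label is I.
If E is scale degree 1 and the mode makes that degree carry a major triad, the tonic is E and the mode is major.

E major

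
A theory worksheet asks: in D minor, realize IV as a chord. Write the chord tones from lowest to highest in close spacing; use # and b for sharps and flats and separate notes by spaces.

Scale degree 4 in D minor is G; here the chord built on it is altered to a major triad. IV is the major subdominant, borrowed from the parallel major.
So the chord is G-B-D, a major triad.

G B D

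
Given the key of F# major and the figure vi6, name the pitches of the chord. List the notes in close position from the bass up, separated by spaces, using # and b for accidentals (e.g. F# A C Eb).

In F# major, scale degree 6 is D#, and the diatonic chord built there is a minor triad.
Stacking thirds from D# gives D#-F#-A#.
The figured bass 6 indicates first inversion, placing the third (F#) in the bass: F#-A#-D#.

F# A# D#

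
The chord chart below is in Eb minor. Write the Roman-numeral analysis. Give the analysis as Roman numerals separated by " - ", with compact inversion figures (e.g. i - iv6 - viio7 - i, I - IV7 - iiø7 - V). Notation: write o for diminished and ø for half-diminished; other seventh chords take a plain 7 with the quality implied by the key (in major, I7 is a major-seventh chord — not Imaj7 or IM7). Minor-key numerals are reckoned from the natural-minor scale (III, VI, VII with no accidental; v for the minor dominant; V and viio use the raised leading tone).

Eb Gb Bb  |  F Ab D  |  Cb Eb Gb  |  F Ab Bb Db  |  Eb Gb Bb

Eb-Gb-Bb: root Eb is the tonic; minor triad there is i.
F-Ab-D: diminished triad on D = scale degree 7 → viio6.
Cb-Eb-Gb has root Cb, degree 6 in Eb minor, so VI.
F-Ab-Bb-Db: root Bb is the dominant; minor seventh chord there is v43.
Eb-Gb-Bb: root Eb is the tonic; minor triad there is i.

i - viio6 - VI - v43 - i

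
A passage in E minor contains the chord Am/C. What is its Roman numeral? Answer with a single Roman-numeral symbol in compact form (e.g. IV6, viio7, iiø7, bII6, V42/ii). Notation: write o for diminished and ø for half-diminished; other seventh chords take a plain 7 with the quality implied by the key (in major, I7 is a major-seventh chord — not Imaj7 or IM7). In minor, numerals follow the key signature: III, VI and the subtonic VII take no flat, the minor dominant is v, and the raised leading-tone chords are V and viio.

The pitches A-C-E form a minor triad rooted on A.
A is scale degree 4 in E minor, and a minor triad on that degree is written iv.
With C in the bass the chord is in first inversion, so the figured bass is 6.

iv6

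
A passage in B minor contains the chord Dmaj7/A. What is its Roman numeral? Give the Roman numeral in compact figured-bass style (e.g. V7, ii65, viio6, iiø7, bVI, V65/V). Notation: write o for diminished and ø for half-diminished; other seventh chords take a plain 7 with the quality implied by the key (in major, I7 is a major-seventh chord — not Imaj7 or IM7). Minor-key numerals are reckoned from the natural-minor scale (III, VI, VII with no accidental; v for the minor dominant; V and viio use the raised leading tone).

The pitches D-F#-A-C# form a major seventh chord rooted on D.
D is scale degree 3 in B minor, and a major seventh chord on that degree is written III7.
With A in the bass the chord is in second inversion, so the figured bass is 43.

III43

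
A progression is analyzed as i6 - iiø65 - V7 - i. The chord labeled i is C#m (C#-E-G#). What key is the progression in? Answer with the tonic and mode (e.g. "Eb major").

C# minor

The chord C#m is a minor triad rooted on C#; its label is i.
If C# is scale degree 1 and the mode makes that degree carry a minor triad, the tonic is C# and the mode is minor.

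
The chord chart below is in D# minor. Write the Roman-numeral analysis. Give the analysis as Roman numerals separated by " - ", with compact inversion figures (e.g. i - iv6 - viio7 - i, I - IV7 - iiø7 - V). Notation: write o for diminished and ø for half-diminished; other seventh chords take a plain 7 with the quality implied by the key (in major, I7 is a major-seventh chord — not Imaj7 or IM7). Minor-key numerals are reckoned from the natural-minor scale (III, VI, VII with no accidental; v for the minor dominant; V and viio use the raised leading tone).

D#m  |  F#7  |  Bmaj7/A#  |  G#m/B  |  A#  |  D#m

D#m: minor triad on D# = scale degree 1 → i.
F#7: a dominant seventh chord on F#, the applied dominant of VI → V7/VI.
Bmaj7/A#: major seventh chord on B = scale degree 6 → VI42.
G#m/B: root G# is the subdominant; minor triad there is iv6.
A# has root A#, degree 5 in D# minor, so V.
D#m: root D# is the tonic; minor triad there is i.

i - V7/VI - VI42 - iv6 - V - i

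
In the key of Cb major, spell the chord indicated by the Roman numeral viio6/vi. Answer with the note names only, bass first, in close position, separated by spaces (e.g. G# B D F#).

Bb Db G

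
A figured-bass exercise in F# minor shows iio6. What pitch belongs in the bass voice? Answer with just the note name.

iio in F# minor has root G#; the chord is G#-B-D.
The figure 6 means first inversion — the third is in the bass.

B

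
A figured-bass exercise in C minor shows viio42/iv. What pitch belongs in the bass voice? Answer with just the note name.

Db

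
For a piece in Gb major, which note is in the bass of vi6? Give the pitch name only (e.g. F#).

Gb

vi in Gb major has root Eb; the chord is Eb-Gb-Bb.
The figure 6 means first inversion — the third is in the bass.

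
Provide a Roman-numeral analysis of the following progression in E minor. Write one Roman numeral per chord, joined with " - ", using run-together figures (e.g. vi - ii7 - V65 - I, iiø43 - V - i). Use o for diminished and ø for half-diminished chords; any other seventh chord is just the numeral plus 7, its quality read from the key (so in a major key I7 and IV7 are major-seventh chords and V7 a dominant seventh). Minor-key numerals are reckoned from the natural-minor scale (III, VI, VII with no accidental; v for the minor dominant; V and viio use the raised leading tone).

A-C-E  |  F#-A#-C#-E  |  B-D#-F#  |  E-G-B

iv - V7/V - V - i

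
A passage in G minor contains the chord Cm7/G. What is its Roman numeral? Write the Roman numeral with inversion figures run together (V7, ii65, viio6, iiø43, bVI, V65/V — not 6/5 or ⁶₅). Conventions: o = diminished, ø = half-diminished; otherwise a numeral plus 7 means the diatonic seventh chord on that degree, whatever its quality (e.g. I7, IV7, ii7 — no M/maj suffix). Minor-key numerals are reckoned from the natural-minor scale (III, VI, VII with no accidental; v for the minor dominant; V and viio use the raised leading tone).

Stacked in thirds the chord is C-Eb-G-Bb: a minor seventh chord on C.
In G minor, C is the subdominant; the diatonic minor seventh chord there is iv7.
With G in the bass the chord is in second inversion, so the figured bass is 43.

iv43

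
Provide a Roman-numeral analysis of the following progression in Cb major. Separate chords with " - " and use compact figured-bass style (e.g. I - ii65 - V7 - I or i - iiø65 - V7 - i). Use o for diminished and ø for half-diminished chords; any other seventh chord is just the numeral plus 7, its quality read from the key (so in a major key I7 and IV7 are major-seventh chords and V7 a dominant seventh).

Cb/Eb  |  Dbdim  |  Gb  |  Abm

I6 - iio - V - vi

Cb/Eb: root Cb is the tonic; major triad there is I6.
Dbdim: diminished triad on Db — chromatic; iio (borrowed from the parallel minor).
Gb: root Gb is the dominant; major triad there is V.
Abm has root Ab, degree 6 in Cb major, so vi.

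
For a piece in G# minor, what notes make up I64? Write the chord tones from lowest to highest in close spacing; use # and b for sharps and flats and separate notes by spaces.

D# G# B#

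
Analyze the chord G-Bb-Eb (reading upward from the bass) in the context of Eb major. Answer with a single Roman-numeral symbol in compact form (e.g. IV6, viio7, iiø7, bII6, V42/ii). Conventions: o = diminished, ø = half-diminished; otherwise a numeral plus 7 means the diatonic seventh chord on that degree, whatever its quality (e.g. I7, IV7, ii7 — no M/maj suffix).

The pitches Eb-G-Bb form a major triad rooted on Eb.
In Eb major, Eb is the tonic; the diatonic major triad there is I.
With G in the bass the chord is in first inversion, so the figured bass is 6.

I6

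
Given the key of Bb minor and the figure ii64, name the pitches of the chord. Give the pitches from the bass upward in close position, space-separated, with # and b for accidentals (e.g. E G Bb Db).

Scale degree 2 in Bb minor is C; here the chord built on it is altered to a minor triad. ii64 is the minor supertonic, borrowed from the parallel major (the Dorian ii).
So the chord is C-Eb-G.
The figured bass 64 indicates second inversion, placing the fifth (G) in the bass: G-C-Eb.

G C Eb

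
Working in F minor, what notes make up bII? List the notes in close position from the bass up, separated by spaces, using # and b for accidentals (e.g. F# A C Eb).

bII is the Neapolitan chord — a major triad on the lowered second degree. In F minor that root is Gb.
So the chord is Gb-Bb-Db.

Gb Bb Db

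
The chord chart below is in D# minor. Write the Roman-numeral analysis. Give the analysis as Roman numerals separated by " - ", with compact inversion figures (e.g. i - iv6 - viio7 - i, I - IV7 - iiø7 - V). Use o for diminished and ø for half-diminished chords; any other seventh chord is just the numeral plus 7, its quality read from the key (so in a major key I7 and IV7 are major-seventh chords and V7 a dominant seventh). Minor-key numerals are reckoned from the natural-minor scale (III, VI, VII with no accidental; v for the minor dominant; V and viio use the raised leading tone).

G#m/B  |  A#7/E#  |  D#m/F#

G#m/B: root G# is the subdominant; minor triad there is iv6.
A#7/E#: root A# is the dominant; dominant seventh chord there is V43.
D#m/F# has root D#, degree 1 in D# minor, so i6.

iv6 - V43 - i6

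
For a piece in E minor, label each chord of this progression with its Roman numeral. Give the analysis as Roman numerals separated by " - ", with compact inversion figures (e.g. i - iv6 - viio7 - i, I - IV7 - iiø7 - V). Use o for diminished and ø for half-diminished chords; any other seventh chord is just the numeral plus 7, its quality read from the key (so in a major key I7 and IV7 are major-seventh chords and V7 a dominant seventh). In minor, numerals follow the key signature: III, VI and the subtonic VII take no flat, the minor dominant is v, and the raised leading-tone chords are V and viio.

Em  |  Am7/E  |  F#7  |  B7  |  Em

i - iv43 - V7/V - V7 - i

Em: root E is the tonic; minor triad there is i.
Am7/E has root A, degree 4 in E minor, so iv43.
F#7: chromatic; F# is V of V, so V7/V.
B7: dominant seventh chord on B = scale degree 5 → V7.
Em: minor triad on E = scale degree 1 → i.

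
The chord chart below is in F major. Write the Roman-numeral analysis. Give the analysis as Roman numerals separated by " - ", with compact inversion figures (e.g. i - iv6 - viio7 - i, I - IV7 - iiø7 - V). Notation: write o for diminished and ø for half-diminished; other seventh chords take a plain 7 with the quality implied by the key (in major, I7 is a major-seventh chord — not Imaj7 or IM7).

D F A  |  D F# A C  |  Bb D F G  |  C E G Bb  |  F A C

D-F-A: minor triad on D = scale degree 6 → vi.
D-F#-A-C is the secondary dominant of ii (dominant seventh chord on D): V7/ii.
Bb-D-F-G: minor seventh chord on G = scale degree 2 → ii65.
C-E-G-Bb has root C, degree 5 in F major, so V7.
F-A-C has root F, degree 1 in F major, so I.

vi - V7/ii - ii65 - V7 - I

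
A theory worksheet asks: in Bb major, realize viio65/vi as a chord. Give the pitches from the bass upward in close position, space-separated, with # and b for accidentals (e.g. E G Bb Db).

viio65/vi is a secondary leading-tone chord. The target vi is G in Bb major; the applied chord is rooted a semitone below, on F#.
Building a fully diminished seventh chord on F# gives F#-A-C-Eb.
The figured bass 65 indicates first inversion, placing the third (A) in the bass: A-C-Eb-F#.

A C Eb F#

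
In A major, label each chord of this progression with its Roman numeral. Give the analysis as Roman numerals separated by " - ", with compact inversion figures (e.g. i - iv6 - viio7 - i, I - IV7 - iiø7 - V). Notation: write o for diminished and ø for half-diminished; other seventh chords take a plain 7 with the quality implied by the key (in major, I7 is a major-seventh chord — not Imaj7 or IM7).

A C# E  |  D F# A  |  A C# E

I - IV - I

A-C#-E: root A is the tonic; major triad there is I.
D-F#-A has root D, degree 4 in A major, so IV.
A-C#-E: major triad on A = scale degree 1 → I.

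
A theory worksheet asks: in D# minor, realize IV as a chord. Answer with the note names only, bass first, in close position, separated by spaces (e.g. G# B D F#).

G# B# D#

IV is the major subdominant, borrowed from the parallel major. In D# minor that root is G#.
So the chord is G#-B#-D#.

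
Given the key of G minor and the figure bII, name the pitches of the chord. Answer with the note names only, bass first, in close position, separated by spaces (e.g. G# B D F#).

Scale degree 2 in G minor is A; lowering it a half step gives Ab. bII is the Neapolitan chord — a major triad on the lowered second degree.
So the chord is Ab-C-Eb.

Ab C Eb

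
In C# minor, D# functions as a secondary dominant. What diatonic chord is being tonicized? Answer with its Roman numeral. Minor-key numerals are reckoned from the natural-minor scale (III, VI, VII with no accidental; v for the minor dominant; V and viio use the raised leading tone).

V

The chord is a major triad on D#.
A dominant resolves down a perfect fifth: D# → G#. In C# minor, G# is scale degree 5, i.e. V.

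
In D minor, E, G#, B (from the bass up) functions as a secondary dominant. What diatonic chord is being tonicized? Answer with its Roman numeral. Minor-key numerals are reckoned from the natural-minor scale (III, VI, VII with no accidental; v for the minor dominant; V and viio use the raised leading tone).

V

The chord is a major triad on E.
A dominant resolves down a perfect fifth: E → A. In D minor, A is scale degree 5, i.e. V.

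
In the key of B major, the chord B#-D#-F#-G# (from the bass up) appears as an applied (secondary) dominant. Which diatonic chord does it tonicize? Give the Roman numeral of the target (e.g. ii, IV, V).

ii

The chord is a dominant seventh chord on G#.
A dominant resolves down a perfect fifth: G# → C#. In B major, C# is scale degree 2, i.e. ii.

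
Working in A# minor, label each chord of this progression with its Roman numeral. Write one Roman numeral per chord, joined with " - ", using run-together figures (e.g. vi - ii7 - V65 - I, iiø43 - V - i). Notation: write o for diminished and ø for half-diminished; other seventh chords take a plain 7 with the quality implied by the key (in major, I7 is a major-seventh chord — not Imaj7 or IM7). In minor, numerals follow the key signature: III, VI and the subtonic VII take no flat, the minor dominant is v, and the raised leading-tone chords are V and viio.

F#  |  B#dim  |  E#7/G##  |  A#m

VI - iio - V65 - i

F# has root F#, degree 6 in A# minor, so VI.
B#dim: root B# is the supertonic; diminished triad there is iio.
E#7/G##: root E# is the dominant; dominant seventh chord there is V65.
A#m has root A#, degree 1 in A# minor, so i.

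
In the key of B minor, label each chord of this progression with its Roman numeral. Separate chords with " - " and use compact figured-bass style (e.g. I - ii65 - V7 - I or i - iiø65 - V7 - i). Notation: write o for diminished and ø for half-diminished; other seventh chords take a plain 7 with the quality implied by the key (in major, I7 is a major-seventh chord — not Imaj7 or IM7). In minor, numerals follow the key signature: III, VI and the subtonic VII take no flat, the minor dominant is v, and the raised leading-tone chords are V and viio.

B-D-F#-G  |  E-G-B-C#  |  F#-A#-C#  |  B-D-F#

VI65 - iiø65 - V - i

B-D-F#-G has root G, degree 6 in B minor, so VI65.
E-G-B-C# has root C#, degree 2 in B minor, so iiø65.
F#-A#-C#: root F# is the dominant; major triad there is V.
B-D-F# has root B, degree 1 in B minor, so i.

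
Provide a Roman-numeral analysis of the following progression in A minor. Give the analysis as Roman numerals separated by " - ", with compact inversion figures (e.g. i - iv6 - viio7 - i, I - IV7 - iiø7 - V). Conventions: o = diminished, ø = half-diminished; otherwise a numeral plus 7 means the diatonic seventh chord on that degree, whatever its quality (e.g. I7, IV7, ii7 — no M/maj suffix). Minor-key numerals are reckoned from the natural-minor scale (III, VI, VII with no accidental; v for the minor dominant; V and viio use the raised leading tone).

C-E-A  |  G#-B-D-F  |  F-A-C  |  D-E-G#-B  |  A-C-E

C-E-A has root A, degree 1 in A minor, so i6.
G#-B-D-F: root G# is the leading tone; fully diminished seventh chord there is viio7.
F-A-C: root F is the submediant; major triad there is VI.
D-E-G#-B has root E, degree 5 in A minor, so V42.
A-C-E: minor triad on A = scale degree 1 → i.

i6 - viio7 - VI - V42 - i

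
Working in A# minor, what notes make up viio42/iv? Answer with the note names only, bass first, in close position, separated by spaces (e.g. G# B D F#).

B C## E# G#

viio42/iv is a secondary leading-tone chord. The target iv is D# in A# minor; the applied chord is rooted a semitone below, on C##.
Building a fully diminished seventh chord on C## gives C##-E#-G#-B.
With the 42 figure the chord is in third inversion; from the bass B upward in close position it reads B-C##-E#-G#.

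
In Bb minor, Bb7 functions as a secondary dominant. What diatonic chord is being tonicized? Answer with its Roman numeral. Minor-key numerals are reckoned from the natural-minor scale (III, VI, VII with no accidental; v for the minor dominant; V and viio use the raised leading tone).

iv

The chord is a dominant seventh chord on Bb.
A dominant resolves down a perfect fifth: Bb → Eb. In Bb minor, Eb is scale degree 4, i.e. iv.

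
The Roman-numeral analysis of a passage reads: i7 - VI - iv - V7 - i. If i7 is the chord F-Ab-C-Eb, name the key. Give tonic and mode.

i7 is given as F-Ab-C-Eb — a minor seventh chord with root F.
If F is scale degree 1 and the mode makes that degree carry a minor seventh chord, the tonic is F and the mode is minor.

F minor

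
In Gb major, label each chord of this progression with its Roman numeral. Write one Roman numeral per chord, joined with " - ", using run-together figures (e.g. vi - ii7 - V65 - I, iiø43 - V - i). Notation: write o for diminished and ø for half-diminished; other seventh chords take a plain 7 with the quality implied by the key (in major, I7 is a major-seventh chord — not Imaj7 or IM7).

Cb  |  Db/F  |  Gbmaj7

IV - V6 - I7

Cb: root Cb is the subdominant; major triad there is IV.
Db/F: root Db is the dominant; major triad there is V6.
Gbmaj7: major seventh chord on Gb = scale degree 1 → I7.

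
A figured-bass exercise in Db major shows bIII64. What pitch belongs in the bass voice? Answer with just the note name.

Cb

bIII in Db major has root Fb; the chord is Fb-Ab-Cb.
The figure 64 means second inversion — the fifth is in the bass.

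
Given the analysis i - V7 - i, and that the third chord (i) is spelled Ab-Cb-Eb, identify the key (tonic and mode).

i is given as Ab-Cb-Eb — a minor triad with root Ab.
If Ab is scale degree 1 and the mode makes that degree carry a minor triad, the tonic is Ab and the mode is minor.

Ab minor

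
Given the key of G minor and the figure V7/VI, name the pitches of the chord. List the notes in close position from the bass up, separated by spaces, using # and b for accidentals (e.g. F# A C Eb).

V7/VI is a secondary dominant — the dominant seventh of VI. VI in G minor is Eb, so the applied chord's root is Bb, a perfect fifth above.
Building a dominant seventh chord on Bb gives Bb-D-F-Ab.

Bb D F Ab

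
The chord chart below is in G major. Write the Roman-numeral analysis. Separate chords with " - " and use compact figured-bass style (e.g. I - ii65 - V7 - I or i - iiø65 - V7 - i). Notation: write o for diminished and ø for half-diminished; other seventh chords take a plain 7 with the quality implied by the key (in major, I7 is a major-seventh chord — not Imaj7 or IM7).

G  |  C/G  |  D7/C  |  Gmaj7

I - IV64 - V42 - I7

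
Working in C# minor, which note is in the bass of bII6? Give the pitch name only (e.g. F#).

F#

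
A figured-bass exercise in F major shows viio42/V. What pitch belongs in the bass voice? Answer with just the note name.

Ab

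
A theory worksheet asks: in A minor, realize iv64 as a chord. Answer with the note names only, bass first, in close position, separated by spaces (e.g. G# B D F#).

A D F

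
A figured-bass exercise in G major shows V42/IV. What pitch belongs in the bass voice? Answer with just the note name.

F

The applied chord V42/IV is rooted on G: G-B-D-F.
The figure 42 means third inversion — the seventh is in the bass.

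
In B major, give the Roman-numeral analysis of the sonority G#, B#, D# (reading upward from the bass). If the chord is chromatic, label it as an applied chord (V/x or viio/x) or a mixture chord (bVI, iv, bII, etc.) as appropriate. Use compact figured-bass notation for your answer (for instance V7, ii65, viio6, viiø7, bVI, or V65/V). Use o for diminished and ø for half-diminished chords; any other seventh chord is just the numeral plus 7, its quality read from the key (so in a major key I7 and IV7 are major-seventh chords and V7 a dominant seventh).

V/ii

The pitches G#-B#-D# form a major triad rooted on G#.
G# is not a diatonic chord root with this quality in B major, but it lies a perfect fifth above C# (ii), so the chord functions as an applied dominant of ii.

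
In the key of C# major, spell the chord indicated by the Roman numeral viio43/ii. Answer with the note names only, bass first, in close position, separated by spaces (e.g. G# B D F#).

G# B C## E#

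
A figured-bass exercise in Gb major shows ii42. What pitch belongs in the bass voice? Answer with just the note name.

ii in Gb major has root Ab; the chord is Ab-Cb-Eb-Gb.
The figure 42 means third inversion — the seventh is in the bass.

Gb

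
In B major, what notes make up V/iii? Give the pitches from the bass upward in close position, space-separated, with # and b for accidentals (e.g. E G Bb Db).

A# C## E#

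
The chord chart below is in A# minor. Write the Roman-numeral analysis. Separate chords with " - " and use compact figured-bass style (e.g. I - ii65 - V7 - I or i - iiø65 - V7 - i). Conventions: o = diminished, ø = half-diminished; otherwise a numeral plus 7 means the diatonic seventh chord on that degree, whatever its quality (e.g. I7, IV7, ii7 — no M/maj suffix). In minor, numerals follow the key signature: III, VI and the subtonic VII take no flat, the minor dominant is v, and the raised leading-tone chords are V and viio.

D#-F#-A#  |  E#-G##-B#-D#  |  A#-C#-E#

iv - V7 - i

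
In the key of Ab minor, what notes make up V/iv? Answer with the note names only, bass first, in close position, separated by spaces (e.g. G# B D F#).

Ab C Eb

The slash means an applied dominant: we want the dominant of iv. In Ab minor, iv is Db minor, and its dominant is built on Ab.
Building a major triad on Ab gives Ab-C-Eb.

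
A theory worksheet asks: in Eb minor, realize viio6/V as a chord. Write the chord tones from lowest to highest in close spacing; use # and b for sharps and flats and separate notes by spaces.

The slash marks an applied leading-tone chord: viio of V. In Eb minor, V is Bb, so the leading tone to it is A, a half step below.
Building a diminished triad on A gives A-C-Eb.
With the 6 figure the chord is in first inversion; from the bass C upward in close position it reads C-Eb-A.

C Eb A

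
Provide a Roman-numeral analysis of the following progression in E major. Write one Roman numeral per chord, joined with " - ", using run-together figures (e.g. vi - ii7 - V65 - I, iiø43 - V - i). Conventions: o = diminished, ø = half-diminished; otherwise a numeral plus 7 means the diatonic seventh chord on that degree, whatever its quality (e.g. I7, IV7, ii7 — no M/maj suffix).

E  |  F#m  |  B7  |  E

E: root E is the tonic; major triad there is I.
F#m: root F# is the supertonic; minor triad there is ii.
B7 has root B, degree 5 in E major, so V7.
E: root E is the tonic; major triad there is I.

I - ii - V7 - I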